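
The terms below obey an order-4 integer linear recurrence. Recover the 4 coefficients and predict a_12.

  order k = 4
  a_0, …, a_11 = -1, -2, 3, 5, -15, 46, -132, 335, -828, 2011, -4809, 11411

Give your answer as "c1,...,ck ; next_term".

-3,-1,0,-3 ; -26940

  a_4 = -3·5 + -1·3 + 0·-2 + -3·-1 = -15
  a_5 = -3·-15 + -1·5 + 0·3 + -3·-2 = 46
  a_6 = -3·46 + -1·-15 + 0·5 + -3·3 = -132
  a_7 = -3·-132 + -1·46 + 0·-15 + -3·5 = 335
  a_8 = -3·335 + -1·-132 + 0·46 + -3·-15 = -828
  a_9 = -3·-828 + -1·335 + 0·-132 + -3·46 = 2011
  a_10 = -3·2011 + -1·-828 + 0·335 + -3·-132 = -4809
  a_11 = -3·-4809 + -1·2011 + 0·-828 + -3·335 = 11411
  a_12 = -3·11411 + -1·-4809 + 0·2011 + -3·-828 = -26940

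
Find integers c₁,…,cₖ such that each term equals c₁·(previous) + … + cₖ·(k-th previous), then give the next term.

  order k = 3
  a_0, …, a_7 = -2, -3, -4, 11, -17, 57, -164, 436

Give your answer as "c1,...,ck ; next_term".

  a_3 = -2·-4 + 1·-3 + -3·-2 = 11
  a_4 = -2·11 + 1·-4 + -3·-3 = -17
  a_5 = -2·-17 + 1·11 + -3·-4 = 57
  a_6 = -2·57 + 1·-17 + -3·11 = -164
  a_7 = -2·-164 + 1·57 + -3·-17 = 436
  a_8 = -2·436 + 1·-164 + -3·57 = -1207

-2,1,-3 ; -1207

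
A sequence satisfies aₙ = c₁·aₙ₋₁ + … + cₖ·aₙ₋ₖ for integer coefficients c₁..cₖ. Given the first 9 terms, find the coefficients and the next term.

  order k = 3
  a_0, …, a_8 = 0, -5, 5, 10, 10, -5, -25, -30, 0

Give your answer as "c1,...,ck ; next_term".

1,-1,-1 ; 55

  a_3 = 1·5 + -1·-5 + -1·0 = 10
  a_4 = 1·10 + -1·5 + -1·-5 = 10
  a_5 = 1·10 + -1·10 + -1·5 = -5
  a_6 = 1·-5 + -1·10 + -1·10 = -25
  a_7 = 1·-25 + -1·-5 + -1·10 = -30
  a_8 = 1·-30 + -1·-25 + -1·-5 = 0
  a_9 = 1·0 + -1·-30 + -1·-25 = 55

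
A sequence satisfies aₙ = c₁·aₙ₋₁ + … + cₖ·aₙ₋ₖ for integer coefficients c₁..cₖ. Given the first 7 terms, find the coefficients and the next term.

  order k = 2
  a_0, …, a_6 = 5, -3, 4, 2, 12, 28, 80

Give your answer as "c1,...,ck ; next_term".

  a_2 = 2·-3 + 2·5 = 4
  a_3 = 2·4 + 2·-3 = 2
  a_4 = 2·2 + 2·4 = 12
  a_5 = 2·12 + 2·2 = 28
  a_6 = 2·28 + 2·12 = 80
  a_7 = 2·80 + 2·28 = 216

2,2 ; 216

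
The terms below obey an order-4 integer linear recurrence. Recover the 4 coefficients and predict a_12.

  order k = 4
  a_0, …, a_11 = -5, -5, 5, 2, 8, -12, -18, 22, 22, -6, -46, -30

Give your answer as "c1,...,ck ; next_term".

-1,-2,-2,-2 ; 90

  a_4 = -1·2 + -2·5 + -2·-5 + -2·-5 = 8
  a_5 = -1·8 + -2·2 + -2·5 + -2·-5 = -12
  a_6 = -1·-12 + -2·8 + -2·2 + -2·5 = -18
  a_7 = -1·-18 + -2·-12 + -2·8 + -2·2 = 22
  a_8 = -1·22 + -2·-18 + -2·-12 + -2·8 = 22
  a_9 = -1·22 + -2·22 + -2·-18 + -2·-12 = -6
  a_10 = -1·-6 + -2·22 + -2·22 + -2·-18 = -46
  a_11 = -1·-46 + -2·-6 + -2·22 + -2·22 = -30
  a_12 = -1·-30 + -2·-46 + -2·-6 + -2·22 = 90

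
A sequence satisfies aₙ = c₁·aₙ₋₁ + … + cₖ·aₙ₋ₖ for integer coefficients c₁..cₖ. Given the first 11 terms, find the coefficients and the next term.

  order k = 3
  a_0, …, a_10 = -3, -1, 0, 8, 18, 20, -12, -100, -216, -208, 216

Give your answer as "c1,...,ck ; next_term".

  a_3 = 2·0 + -2·-1 + -2·-3 = 8
  a_4 = 2·8 + -2·0 + -2·-1 = 18
  a_5 = 2·18 + -2·8 + -2·0 = 20
  a_6 = 2·20 + -2·18 + -2·8 = -12
  a_7 = 2·-12 + -2·20 + -2·18 = -100
  a_8 = 2·-100 + -2·-12 + -2·20 = -216
  a_9 = 2·-216 + -2·-100 + -2·-12 = -208
  a_10 = 2·-208 + -2·-216 + -2·-100 = 216
  a_11 = 2·216 + -2·-208 + -2·-216 = 1280

2,-2,-2 ; 1280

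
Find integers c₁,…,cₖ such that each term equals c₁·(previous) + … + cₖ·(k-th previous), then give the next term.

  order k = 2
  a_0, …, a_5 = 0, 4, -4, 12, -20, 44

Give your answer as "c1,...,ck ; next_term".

-1,2 ; -84

  a_2 = -1·4 + 2·0 = -4
  a_3 = -1·-4 + 2·4 = 12
  a_4 = -1·12 + 2·-4 = -20
  a_5 = -1·-20 + 2·12 = 44
  a_6 = -1·44 + 2·-20 = -84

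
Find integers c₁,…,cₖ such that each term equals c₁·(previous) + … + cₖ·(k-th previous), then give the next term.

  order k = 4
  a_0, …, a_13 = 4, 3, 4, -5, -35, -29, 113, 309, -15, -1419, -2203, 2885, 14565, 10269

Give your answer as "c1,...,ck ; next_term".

1,-4,-2,-2 ; -49355

  a_4 = 1·-5 + -4·4 + -2·3 + -2·4 = -35
  a_5 = 1·-35 + -4·-5 + -2·4 + -2·3 = -29
  a_6 = 1·-29 + -4·-35 + -2·-5 + -2·4 = 113
  a_7 = 1·113 + -4·-29 + -2·-35 + -2·-5 = 309
  a_8 = 1·309 + -4·113 + -2·-29 + -2·-35 = -15
  a_9 = 1·-15 + -4·309 + -2·113 + -2·-29 = -1419
  a_10 = 1·-1419 + -4·-15 + -2·309 + -2·113 = -2203
  a_11 = 1·-2203 + -4·-1419 + -2·-15 + -2·309 = 2885
  a_12 = 1·2885 + -4·-2203 + -2·-1419 + -2·-15 = 14565
  a_13 = 1·14565 + -4·2885 + -2·-2203 + -2·-1419 = 10269
  a_14 = 1·10269 + -4·14565 + -2·2885 + -2·-2203 = -49355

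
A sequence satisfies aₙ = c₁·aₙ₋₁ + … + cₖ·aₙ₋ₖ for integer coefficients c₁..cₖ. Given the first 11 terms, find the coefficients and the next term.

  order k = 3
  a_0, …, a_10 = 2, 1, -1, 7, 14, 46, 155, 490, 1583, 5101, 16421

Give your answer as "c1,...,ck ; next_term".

  a_3 = 2·-1 + 3·1 + 3·2 = 7
  a_4 = 2·7 + 3·-1 + 3·1 = 14
  a_5 = 2·14 + 3·7 + 3·-1 = 46
  a_6 = 2·46 + 3·14 + 3·7 = 155
  a_7 = 2·155 + 3·46 + 3·14 = 490
  a_8 = 2·490 + 3·155 + 3·46 = 1583
  a_9 = 2·1583 + 3·490 + 3·155 = 5101
  a_10 = 2·5101 + 3·1583 + 3·490 = 16421
  a_11 = 2·16421 + 3·5101 + 3·1583 = 52894

2,3,3 ; 52894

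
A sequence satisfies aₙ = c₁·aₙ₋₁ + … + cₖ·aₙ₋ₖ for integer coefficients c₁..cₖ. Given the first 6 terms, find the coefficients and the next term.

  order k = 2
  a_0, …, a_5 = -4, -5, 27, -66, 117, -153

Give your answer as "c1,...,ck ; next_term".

-3,-3 ; 108

  a_2 = -3·-5 + -3·-4 = 27
  a_3 = -3·27 + -3·-5 = -66
  a_4 = -3·-66 + -3·27 = 117
  a_5 = -3·117 + -3·-66 = -153
  a_6 = -3·-153 + -3·117 = 108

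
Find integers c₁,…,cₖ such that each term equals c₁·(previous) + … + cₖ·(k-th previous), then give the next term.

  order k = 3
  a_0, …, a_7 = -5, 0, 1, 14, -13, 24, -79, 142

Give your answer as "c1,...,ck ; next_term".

  a_3 = -1·1 + 1·0 + -3·-5 = 14
  a_4 = -1·14 + 1·1 + -3·0 = -13
  a_5 = -1·-13 + 1·14 + -3·1 = 24
  a_6 = -1·24 + 1·-13 + -3·14 = -79
  a_7 = -1·-79 + 1·24 + -3·-13 = 142
  a_8 = -1·142 + 1·-79 + -3·24 = -293

-1,1,-3 ; -293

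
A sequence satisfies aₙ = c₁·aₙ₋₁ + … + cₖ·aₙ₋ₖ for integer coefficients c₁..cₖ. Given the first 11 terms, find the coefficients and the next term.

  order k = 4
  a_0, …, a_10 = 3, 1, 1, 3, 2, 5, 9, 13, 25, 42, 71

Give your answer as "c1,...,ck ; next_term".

1,1,1,-1 ; 125

  a_4 = 1·3 + 1·1 + 1·1 + -1·3 = 2
  a_5 = 1·2 + 1·3 + 1·1 + -1·1 = 5
  a_6 = 1·5 + 1·2 + 1·3 + -1·1 = 9
  a_7 = 1·9 + 1·5 + 1·2 + -1·3 = 13
  a_8 = 1·13 + 1·9 + 1·5 + -1·2 = 25
  a_9 = 1·25 + 1·13 + 1·9 + -1·5 = 42
  a_10 = 1·42 + 1·25 + 1·13 + -1·9 = 71
  a_11 = 1·71 + 1·42 + 1·25 + -1·13 = 125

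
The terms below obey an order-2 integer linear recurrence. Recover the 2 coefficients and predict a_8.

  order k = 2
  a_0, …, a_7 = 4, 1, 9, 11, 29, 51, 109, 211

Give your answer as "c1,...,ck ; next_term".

1,2 ; 429

  a_2 = 1·1 + 2·4 = 9
  a_3 = 1·9 + 2·1 = 11
  a_4 = 1·11 + 2·9 = 29
  a_5 = 1·29 + 2·11 = 51
  a_6 = 1·51 + 2·29 = 109
  a_7 = 1·109 + 2·51 = 211
  a_8 = 1·211 + 2·109 = 429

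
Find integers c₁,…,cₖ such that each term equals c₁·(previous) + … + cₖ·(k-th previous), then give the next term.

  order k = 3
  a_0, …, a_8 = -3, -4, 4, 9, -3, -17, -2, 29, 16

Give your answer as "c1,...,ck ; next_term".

1,-2,1 ; -44

  a_3 = 1·4 + -2·-4 + 1·-3 = 9
  a_4 = 1·9 + -2·4 + 1·-4 = -3
  a_5 = 1·-3 + -2·9 + 1·4 = -17
  a_6 = 1·-17 + -2·-3 + 1·9 = -2
  a_7 = 1·-2 + -2·-17 + 1·-3 = 29
  a_8 = 1·29 + -2·-2 + 1·-17 = 16
  a_9 = 1·16 + -2·29 + 1·-2 = -44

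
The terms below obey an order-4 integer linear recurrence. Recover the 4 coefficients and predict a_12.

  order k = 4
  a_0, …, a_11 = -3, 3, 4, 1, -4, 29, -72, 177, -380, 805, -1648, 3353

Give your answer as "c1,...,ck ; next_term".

  a_4 = -3·1 + -1·4 + 3·3 + 2·-3 = -4
  a_5 = -3·-4 + -1·1 + 3·4 + 2·3 = 29
  a_6 = -3·29 + -1·-4 + 3·1 + 2·4 = -72
  a_7 = -3·-72 + -1·29 + 3·-4 + 2·1 = 177
  a_8 = -3·177 + -1·-72 + 3·29 + 2·-4 = -380
  a_9 = -3·-380 + -1·177 + 3·-72 + 2·29 = 805
  a_10 = -3·805 + -1·-380 + 3·177 + 2·-72 = -1648
  a_11 = -3·-1648 + -1·805 + 3·-380 + 2·177 = 3353
  a_12 = -3·3353 + -1·-1648 + 3·805 + 2·-380 = -6756

-3,-1,3,2 ; -6756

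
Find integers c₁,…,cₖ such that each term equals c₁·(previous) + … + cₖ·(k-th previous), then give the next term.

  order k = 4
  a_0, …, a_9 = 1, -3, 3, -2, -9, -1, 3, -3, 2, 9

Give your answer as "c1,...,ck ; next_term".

1,-1,1,-1 ; 1

  a_4 = 1·-2 + -1·3 + 1·-3 + -1·1 = -9
  a_5 = 1·-9 + -1·-2 + 1·3 + -1·-3 = -1
  a_6 = 1·-1 + -1·-9 + 1·-2 + -1·3 = 3
  a_7 = 1·3 + -1·-1 + 1·-9 + -1·-2 = -3
  a_8 = 1·-3 + -1·3 + 1·-1 + -1·-9 = 2
  a_9 = 1·2 + -1·-3 + 1·3 + -1·-1 = 9
  a_10 = 1·9 + -1·2 + 1·-3 + -1·3 = 1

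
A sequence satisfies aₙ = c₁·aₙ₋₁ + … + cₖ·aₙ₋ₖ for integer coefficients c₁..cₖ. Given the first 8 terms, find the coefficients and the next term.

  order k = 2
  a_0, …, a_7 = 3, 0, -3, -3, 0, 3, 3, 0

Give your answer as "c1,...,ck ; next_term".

  a_2 = 1·0 + -1·3 = -3
  a_3 = 1·-3 + -1·0 = -3
  a_4 = 1·-3 + -1·-3 = 0
  a_5 = 1·0 + -1·-3 = 3
  a_6 = 1·3 + -1·0 = 3
  a_7 = 1·3 + -1·3 = 0
  a_8 = 1·0 + -1·3 = -3

1,-1 ; -3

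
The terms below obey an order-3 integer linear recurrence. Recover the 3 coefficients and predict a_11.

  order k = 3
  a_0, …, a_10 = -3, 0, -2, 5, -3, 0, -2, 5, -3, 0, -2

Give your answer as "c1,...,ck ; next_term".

  a_3 = -1·-2 + -1·0 + -1·-3 = 5
  a_4 = -1·5 + -1·-2 + -1·0 = -3
  a_5 = -1·-3 + -1·5 + -1·-2 = 0
  a_6 = -1·0 + -1·-3 + -1·5 = -2
  a_7 = -1·-2 + -1·0 + -1·-3 = 5
  a_8 = -1·5 + -1·-2 + -1·0 = -3
  a_9 = -1·-3 + -1·5 + -1·-2 = 0
  a_10 = -1·0 + -1·-3 + -1·5 = -2
  a_11 = -1·-2 + -1·0 + -1·-3 = 5

-1,-1,-1 ; 5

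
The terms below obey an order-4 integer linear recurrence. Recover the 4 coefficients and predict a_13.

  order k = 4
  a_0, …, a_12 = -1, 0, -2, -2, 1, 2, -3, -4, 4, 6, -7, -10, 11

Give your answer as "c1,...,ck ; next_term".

  a_4 = 0·-2 + -1·-2 + 0·0 + 1·-1 = 1
  a_5 = 0·1 + -1·-2 + 0·-2 + 1·0 = 2
  a_6 = 0·2 + -1·1 + 0·-2 + 1·-2 = -3
  a_7 = 0·-3 + -1·2 + 0·1 + 1·-2 = -4
  a_8 = 0·-4 + -1·-3 + 0·2 + 1·1 = 4
  a_9 = 0·4 + -1·-4 + 0·-3 + 1·2 = 6
  a_10 = 0·6 + -1·4 + 0·-4 + 1·-3 = -7
  a_11 = 0·-7 + -1·6 + 0·4 + 1·-4 = -10
  a_12 = 0·-10 + -1·-7 + 0·6 + 1·4 = 11
  a_13 = 0·11 + -1·-10 + 0·-7 + 1·6 = 16

0,-1,0,1 ; 16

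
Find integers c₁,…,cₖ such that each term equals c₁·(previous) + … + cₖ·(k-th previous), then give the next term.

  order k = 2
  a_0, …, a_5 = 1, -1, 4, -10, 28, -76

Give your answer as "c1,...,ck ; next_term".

-2,2 ; 208

  a_2 = -2·-1 + 2·1 = 4
  a_3 = -2·4 + 2·-1 = -10
  a_4 = -2·-10 + 2·4 = 28
  a_5 = -2·28 + 2·-10 = -76
  a_6 = -2·-76 + 2·28 = 208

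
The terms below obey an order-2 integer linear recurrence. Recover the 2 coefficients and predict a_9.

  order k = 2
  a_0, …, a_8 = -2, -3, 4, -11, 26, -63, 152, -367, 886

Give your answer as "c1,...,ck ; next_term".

-2,1 ; -2139

  a_2 = -2·-3 + 1·-2 = 4
  a_3 = -2·4 + 1·-3 = -11
  a_4 = -2·-11 + 1·4 = 26
  a_5 = -2·26 + 1·-11 = -63
  a_6 = -2·-63 + 1·26 = 152
  a_7 = -2·152 + 1·-63 = -367
  a_8 = -2·-367 + 1·152 = 886
  a_9 = -2·886 + 1·-367 = -2139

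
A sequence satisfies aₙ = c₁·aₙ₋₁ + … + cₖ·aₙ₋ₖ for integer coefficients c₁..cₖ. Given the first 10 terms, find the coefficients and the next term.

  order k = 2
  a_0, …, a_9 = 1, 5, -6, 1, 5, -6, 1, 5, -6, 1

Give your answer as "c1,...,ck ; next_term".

-1,-1 ; 5

  a_2 = -1·5 + -1·1 = -6
  a_3 = -1·-6 + -1·5 = 1
  a_4 = -1·1 + -1·-6 = 5
  a_5 = -1·5 + -1·1 = -6
  a_6 = -1·-6 + -1·5 = 1
  a_7 = -1·1 + -1·-6 = 5
  a_8 = -1·5 + -1·1 = -6
  a_9 = -1·-6 + -1·5 = 1
  a_10 = -1·1 + -1·-6 = 5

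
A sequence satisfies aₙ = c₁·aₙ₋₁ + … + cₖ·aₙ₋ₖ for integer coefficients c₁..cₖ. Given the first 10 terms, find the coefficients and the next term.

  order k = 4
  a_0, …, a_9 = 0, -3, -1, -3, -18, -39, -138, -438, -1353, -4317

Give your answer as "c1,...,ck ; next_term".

2,3,3,-3 ; -13593

  a_4 = 2·-3 + 3·-1 + 3·-3 + -3·0 = -18
  a_5 = 2·-18 + 3·-3 + 3·-1 + -3·-3 = -39
  a_6 = 2·-39 + 3·-18 + 3·-3 + -3·-1 = -138
  a_7 = 2·-138 + 3·-39 + 3·-18 + -3·-3 = -438
  a_8 = 2·-438 + 3·-138 + 3·-39 + -3·-18 = -1353
  a_9 = 2·-1353 + 3·-438 + 3·-138 + -3·-39 = -4317
  a_10 = 2·-4317 + 3·-1353 + 3·-438 + -3·-138 = -13593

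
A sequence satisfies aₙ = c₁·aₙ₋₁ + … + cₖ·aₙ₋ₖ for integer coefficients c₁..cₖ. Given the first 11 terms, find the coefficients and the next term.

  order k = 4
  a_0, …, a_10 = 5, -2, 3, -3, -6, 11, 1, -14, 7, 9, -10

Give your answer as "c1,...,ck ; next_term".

-1,-2,-1,-1 ; -1

  a_4 = -1·-3 + -2·3 + -1·-2 + -1·5 = -6
  a_5 = -1·-6 + -2·-3 + -1·3 + -1·-2 = 11
  a_6 = -1·11 + -2·-6 + -1·-3 + -1·3 = 1
  a_7 = -1·1 + -2·11 + -1·-6 + -1·-3 = -14
  a_8 = -1·-14 + -2·1 + -1·11 + -1·-6 = 7
  a_9 = -1·7 + -2·-14 + -1·1 + -1·11 = 9
  a_10 = -1·9 + -2·7 + -1·-14 + -1·1 = -10
  a_11 = -1·-10 + -2·9 + -1·7 + -1·-14 = -1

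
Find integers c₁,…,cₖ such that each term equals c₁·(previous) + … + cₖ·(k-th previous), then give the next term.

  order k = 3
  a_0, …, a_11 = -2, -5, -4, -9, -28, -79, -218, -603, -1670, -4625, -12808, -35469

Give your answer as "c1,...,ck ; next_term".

3,-1,1 ; -98224

  a_3 = 3·-4 + -1·-5 + 1·-2 = -9
  a_4 = 3·-9 + -1·-4 + 1·-5 = -28
  a_5 = 3·-28 + -1·-9 + 1·-4 = -79
  a_6 = 3·-79 + -1·-28 + 1·-9 = -218
  a_7 = 3·-218 + -1·-79 + 1·-28 = -603
  a_8 = 3·-603 + -1·-218 + 1·-79 = -1670
  a_9 = 3·-1670 + -1·-603 + 1·-218 = -4625
  a_10 = 3·-4625 + -1·-1670 + 1·-603 = -12808
  a_11 = 3·-12808 + -1·-4625 + 1·-1670 = -35469
  a_12 = 3·-35469 + -1·-12808 + 1·-4625 = -98224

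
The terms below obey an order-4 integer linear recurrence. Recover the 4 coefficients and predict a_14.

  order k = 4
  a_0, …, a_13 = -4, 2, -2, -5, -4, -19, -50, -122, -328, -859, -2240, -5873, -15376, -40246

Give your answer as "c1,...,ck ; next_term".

  a_4 = 2·-5 + 1·-2 + 2·2 + -1·-4 = -4
  a_5 = 2·-4 + 1·-5 + 2·-2 + -1·2 = -19
  a_6 = 2·-19 + 1·-4 + 2·-5 + -1·-2 = -50
  a_7 = 2·-50 + 1·-19 + 2·-4 + -1·-5 = -122
  a_8 = 2·-122 + 1·-50 + 2·-19 + -1·-4 = -328
  a_9 = 2·-328 + 1·-122 + 2·-50 + -1·-19 = -859
  a_10 = 2·-859 + 1·-328 + 2·-122 + -1·-50 = -2240
  a_11 = 2·-2240 + 1·-859 + 2·-328 + -1·-122 = -5873
  a_12 = 2·-5873 + 1·-2240 + 2·-859 + -1·-328 = -15376
  a_13 = 2·-15376 + 1·-5873 + 2·-2240 + -1·-859 = -40246
  a_14 = 2·-40246 + 1·-15376 + 2·-5873 + -1·-2240 = -105374

2,1,2,-1 ; -105374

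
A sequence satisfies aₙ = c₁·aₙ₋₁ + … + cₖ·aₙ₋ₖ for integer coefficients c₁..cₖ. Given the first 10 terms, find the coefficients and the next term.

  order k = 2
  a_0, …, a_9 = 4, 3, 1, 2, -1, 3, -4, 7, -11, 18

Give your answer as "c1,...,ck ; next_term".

  a_2 = -1·3 + 1·4 = 1
  a_3 = -1·1 + 1·3 = 2
  a_4 = -1·2 + 1·1 = -1
  a_5 = -1·-1 + 1·2 = 3
  a_6 = -1·3 + 1·-1 = -4
  a_7 = -1·-4 + 1·3 = 7
  a_8 = -1·7 + 1·-4 = -11
  a_9 = -1·-11 + 1·7 = 18
  a_10 = -1·18 + 1·-11 = -29

-1,1 ; -29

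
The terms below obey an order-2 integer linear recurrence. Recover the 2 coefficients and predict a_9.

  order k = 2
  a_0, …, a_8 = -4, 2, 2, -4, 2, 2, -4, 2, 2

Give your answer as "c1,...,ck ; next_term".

  a_2 = -1·2 + -1·-4 = 2
  a_3 = -1·2 + -1·2 = -4
  a_4 = -1·-4 + -1·2 = 2
  a_5 = -1·2 + -1·-4 = 2
  a_6 = -1·2 + -1·2 = -4
  a_7 = -1·-4 + -1·2 = 2
  a_8 = -1·2 + -1·-4 = 2
  a_9 = -1·2 + -1·2 = -4

-1,-1 ; -4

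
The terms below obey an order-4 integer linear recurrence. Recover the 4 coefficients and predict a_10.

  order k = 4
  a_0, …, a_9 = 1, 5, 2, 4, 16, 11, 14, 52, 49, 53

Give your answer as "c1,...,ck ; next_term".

0,0,3,1 ; 170

  a_4 = 0·4 + 0·2 + 3·5 + 1·1 = 16
  a_5 = 0·16 + 0·4 + 3·2 + 1·5 = 11
  a_6 = 0·11 + 0·16 + 3·4 + 1·2 = 14
  a_7 = 0·14 + 0·11 + 3·16 + 1·4 = 52
  a_8 = 0·52 + 0·14 + 3·11 + 1·16 = 49
  a_9 = 0·49 + 0·52 + 3·14 + 1·11 = 53
  a_10 = 0·53 + 0·49 + 3·52 + 1·14 = 170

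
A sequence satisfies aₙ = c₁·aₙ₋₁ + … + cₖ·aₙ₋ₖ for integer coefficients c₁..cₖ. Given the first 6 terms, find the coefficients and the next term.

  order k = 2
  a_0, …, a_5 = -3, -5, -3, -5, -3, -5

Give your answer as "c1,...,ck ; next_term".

  a_2 = 0·-5 + 1·-3 = -3
  a_3 = 0·-3 + 1·-5 = -5
  a_4 = 0·-5 + 1·-3 = -3
  a_5 = 0·-3 + 1·-5 = -5
  a_6 = 0·-5 + 1·-3 = -3

0,1 ; -3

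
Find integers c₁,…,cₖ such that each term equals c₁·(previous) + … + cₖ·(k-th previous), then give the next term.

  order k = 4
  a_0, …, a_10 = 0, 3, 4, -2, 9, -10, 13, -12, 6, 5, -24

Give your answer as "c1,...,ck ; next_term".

-1,1,1,-1 ; 47

  a_4 = -1·-2 + 1·4 + 1·3 + -1·0 = 9
  a_5 = -1·9 + 1·-2 + 1·4 + -1·3 = -10
  a_6 = -1·-10 + 1·9 + 1·-2 + -1·4 = 13
  a_7 = -1·13 + 1·-10 + 1·9 + -1·-2 = -12
  a_8 = -1·-12 + 1·13 + 1·-10 + -1·9 = 6
  a_9 = -1·6 + 1·-12 + 1·13 + -1·-10 = 5
  a_10 = -1·5 + 1·6 + 1·-12 + -1·13 = -24
  a_11 = -1·-24 + 1·5 + 1·6 + -1·-12 = 47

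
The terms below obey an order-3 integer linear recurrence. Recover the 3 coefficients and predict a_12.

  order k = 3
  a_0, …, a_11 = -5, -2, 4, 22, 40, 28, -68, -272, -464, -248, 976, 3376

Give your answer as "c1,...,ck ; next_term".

  a_3 = 2·4 + -2·-2 + -2·-5 = 22
  a_4 = 2·22 + -2·4 + -2·-2 = 40
  a_5 = 2·40 + -2·22 + -2·4 = 28
  a_6 = 2·28 + -2·40 + -2·22 = -68
  a_7 = 2·-68 + -2·28 + -2·40 = -272
  a_8 = 2·-272 + -2·-68 + -2·28 = -464
  a_9 = 2·-464 + -2·-272 + -2·-68 = -248
  a_10 = 2·-248 + -2·-464 + -2·-272 = 976
  a_11 = 2·976 + -2·-248 + -2·-464 = 3376
  a_12 = 2·3376 + -2·976 + -2·-248 = 5296

2,-2,-2 ; 5296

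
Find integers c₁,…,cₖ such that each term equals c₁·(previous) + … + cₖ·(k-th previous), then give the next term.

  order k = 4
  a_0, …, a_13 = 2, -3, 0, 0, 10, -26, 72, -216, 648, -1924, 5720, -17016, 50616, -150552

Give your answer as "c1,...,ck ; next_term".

  a_4 = -2·0 + 2·0 + -2·-3 + 2·2 = 10
  a_5 = -2·10 + 2·0 + -2·0 + 2·-3 = -26
  a_6 = -2·-26 + 2·10 + -2·0 + 2·0 = 72
  a_7 = -2·72 + 2·-26 + -2·10 + 2·0 = -216
  a_8 = -2·-216 + 2·72 + -2·-26 + 2·10 = 648
  a_9 = -2·648 + 2·-216 + -2·72 + 2·-26 = -1924
  a_10 = -2·-1924 + 2·648 + -2·-216 + 2·72 = 5720
  a_11 = -2·5720 + 2·-1924 + -2·648 + 2·-216 = -17016
  a_12 = -2·-17016 + 2·5720 + -2·-1924 + 2·648 = 50616
  a_13 = -2·50616 + 2·-17016 + -2·5720 + 2·-1924 = -150552
  a_14 = -2·-150552 + 2·50616 + -2·-17016 + 2·5720 = 447808

-2,2,-2,2 ; 447808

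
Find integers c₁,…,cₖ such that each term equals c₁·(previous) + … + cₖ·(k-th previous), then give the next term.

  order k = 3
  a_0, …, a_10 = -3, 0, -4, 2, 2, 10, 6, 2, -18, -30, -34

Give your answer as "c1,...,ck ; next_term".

1,0,-2 ; 2

  a_3 = 1·-4 + 0·0 + -2·-3 = 2
  a_4 = 1·2 + 0·-4 + -2·0 = 2
  a_5 = 1·2 + 0·2 + -2·-4 = 10
  a_6 = 1·10 + 0·2 + -2·2 = 6
  a_7 = 1·6 + 0·10 + -2·2 = 2
  a_8 = 1·2 + 0·6 + -2·10 = -18
  a_9 = 1·-18 + 0·2 + -2·6 = -30
  a_10 = 1·-30 + 0·-18 + -2·2 = -34
  a_11 = 1·-34 + 0·-30 + -2·-18 = 2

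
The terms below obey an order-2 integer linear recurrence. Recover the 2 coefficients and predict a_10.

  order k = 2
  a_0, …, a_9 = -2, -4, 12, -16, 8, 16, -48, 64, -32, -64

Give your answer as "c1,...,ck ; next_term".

-2,-2 ; 192

  a_2 = -2·-4 + -2·-2 = 12
  a_3 = -2·12 + -2·-4 = -16
  a_4 = -2·-16 + -2·12 = 8
  a_5 = -2·8 + -2·-16 = 16
  a_6 = -2·16 + -2·8 = -48
  a_7 = -2·-48 + -2·16 = 64
  a_8 = -2·64 + -2·-48 = -32
  a_9 = -2·-32 + -2·64 = -64
  a_10 = -2·-64 + -2·-32 = 192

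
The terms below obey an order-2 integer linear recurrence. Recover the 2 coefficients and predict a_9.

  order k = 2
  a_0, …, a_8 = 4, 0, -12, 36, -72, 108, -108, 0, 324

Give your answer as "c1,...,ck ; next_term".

  a_2 = -3·0 + -3·4 = -12
  a_3 = -3·-12 + -3·0 = 36
  a_4 = -3·36 + -3·-12 = -72
  a_5 = -3·-72 + -3·36 = 108
  a_6 = -3·108 + -3·-72 = -108
  a_7 = -3·-108 + -3·108 = 0
  a_8 = -3·0 + -3·-108 = 324
  a_9 = -3·324 + -3·0 = -972

-3,-3 ; -972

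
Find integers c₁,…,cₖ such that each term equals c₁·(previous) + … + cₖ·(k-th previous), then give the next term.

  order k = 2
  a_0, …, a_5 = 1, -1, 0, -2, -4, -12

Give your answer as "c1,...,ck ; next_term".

  a_2 = 2·-1 + 2·1 = 0
  a_3 = 2·0 + 2·-1 = -2
  a_4 = 2·-2 + 2·0 = -4
  a_5 = 2·-4 + 2·-2 = -12
  a_6 = 2·-12 + 2·-4 = -32

2,2 ; -32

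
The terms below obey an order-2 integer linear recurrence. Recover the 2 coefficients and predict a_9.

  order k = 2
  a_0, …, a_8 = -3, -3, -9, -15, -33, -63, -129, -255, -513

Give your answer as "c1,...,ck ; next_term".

1,2 ; -1023

  a_2 = 1·-3 + 2·-3 = -9
  a_3 = 1·-9 + 2·-3 = -15
  a_4 = 1·-15 + 2·-9 = -33
  a_5 = 1·-33 + 2·-15 = -63
  a_6 = 1·-63 + 2·-33 = -129
  a_7 = 1·-129 + 2·-63 = -255
  a_8 = 1·-255 + 2·-129 = -513
  a_9 = 1·-513 + 2·-255 = -1023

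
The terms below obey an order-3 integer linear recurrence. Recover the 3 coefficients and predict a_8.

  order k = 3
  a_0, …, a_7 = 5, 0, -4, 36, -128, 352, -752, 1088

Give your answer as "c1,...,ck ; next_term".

-4,-4,4 ; 64

  a_3 = -4·-4 + -4·0 + 4·5 = 36
  a_4 = -4·36 + -4·-4 + 4·0 = -128
  a_5 = -4·-128 + -4·36 + 4·-4 = 352
  a_6 = -4·352 + -4·-128 + 4·36 = -752
  a_7 = -4·-752 + -4·352 + 4·-128 = 1088
  a_8 = -4·1088 + -4·-752 + 4·352 = 64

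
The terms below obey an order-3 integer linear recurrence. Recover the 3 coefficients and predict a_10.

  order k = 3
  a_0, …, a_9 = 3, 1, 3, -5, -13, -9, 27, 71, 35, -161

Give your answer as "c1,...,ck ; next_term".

1,-2,-2 ; -373

  a_3 = 1·3 + -2·1 + -2·3 = -5
  a_4 = 1·-5 + -2·3 + -2·1 = -13
  a_5 = 1·-13 + -2·-5 + -2·3 = -9
  a_6 = 1·-9 + -2·-13 + -2·-5 = 27
  a_7 = 1·27 + -2·-9 + -2·-13 = 71
  a_8 = 1·71 + -2·27 + -2·-9 = 35
  a_9 = 1·35 + -2·71 + -2·27 = -161
  a_10 = 1·-161 + -2·35 + -2·71 = -373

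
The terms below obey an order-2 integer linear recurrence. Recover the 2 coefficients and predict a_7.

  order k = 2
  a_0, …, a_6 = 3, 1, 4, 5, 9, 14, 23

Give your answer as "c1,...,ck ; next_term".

1,1 ; 37

  a_2 = 1·1 + 1·3 = 4
  a_3 = 1·4 + 1·1 = 5
  a_4 = 1·5 + 1·4 = 9
  a_5 = 1·9 + 1·5 = 14
  a_6 = 1·14 + 1·9 = 23
  a_7 = 1·23 + 1·14 = 37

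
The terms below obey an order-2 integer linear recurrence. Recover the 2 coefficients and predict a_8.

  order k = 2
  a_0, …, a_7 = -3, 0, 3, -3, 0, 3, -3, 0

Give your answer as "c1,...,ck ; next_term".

-1,-1 ; 3

  a_2 = -1·0 + -1·-3 = 3
  a_3 = -1·3 + -1·0 = -3
  a_4 = -1·-3 + -1·3 = 0
  a_5 = -1·0 + -1·-3 = 3
  a_6 = -1·3 + -1·0 = -3
  a_7 = -1·-3 + -1·3 = 0
  a_8 = -1·0 + -1·-3 = 3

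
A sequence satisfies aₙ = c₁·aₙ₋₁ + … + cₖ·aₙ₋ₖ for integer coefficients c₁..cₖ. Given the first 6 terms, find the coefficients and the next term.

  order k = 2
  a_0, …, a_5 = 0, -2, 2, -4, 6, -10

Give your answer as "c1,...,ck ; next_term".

-1,1 ; 16

  a_2 = -1·-2 + 1·0 = 2
  a_3 = -1·2 + 1·-2 = -4
  a_4 = -1·-4 + 1·2 = 6
  a_5 = -1·6 + 1·-4 = -10
  a_6 = -1·-10 + 1·6 = 16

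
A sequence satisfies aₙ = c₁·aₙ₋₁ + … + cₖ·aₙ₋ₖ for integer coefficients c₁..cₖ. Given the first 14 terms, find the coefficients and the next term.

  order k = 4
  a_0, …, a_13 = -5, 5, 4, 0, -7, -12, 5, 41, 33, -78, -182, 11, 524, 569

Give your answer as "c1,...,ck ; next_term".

  a_4 = 1·0 + -3·4 + 0·5 + -1·-5 = -7
  a_5 = 1·-7 + -3·0 + 0·4 + -1·5 = -12
  a_6 = 1·-12 + -3·-7 + 0·0 + -1·4 = 5
  a_7 = 1·5 + -3·-12 + 0·-7 + -1·0 = 41
  a_8 = 1·41 + -3·5 + 0·-12 + -1·-7 = 33
  a_9 = 1·33 + -3·41 + 0·5 + -1·-12 = -78
  a_10 = 1·-78 + -3·33 + 0·41 + -1·5 = -182
  a_11 = 1·-182 + -3·-78 + 0·33 + -1·41 = 11
  a_12 = 1·11 + -3·-182 + 0·-78 + -1·33 = 524
  a_13 = 1·524 + -3·11 + 0·-182 + -1·-78 = 569
  a_14 = 1·569 + -3·524 + 0·11 + -1·-182 = -821

1,-3,0,-1 ; -821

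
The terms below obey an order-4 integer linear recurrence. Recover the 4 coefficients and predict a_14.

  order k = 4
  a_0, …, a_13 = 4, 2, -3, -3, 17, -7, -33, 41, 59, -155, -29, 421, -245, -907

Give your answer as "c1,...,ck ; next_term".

-1,-2,0,2 ; 1339

  a_4 = -1·-3 + -2·-3 + 0·2 + 2·4 = 17
  a_5 = -1·17 + -2·-3 + 0·-3 + 2·2 = -7
  a_6 = -1·-7 + -2·17 + 0·-3 + 2·-3 = -33
  a_7 = -1·-33 + -2·-7 + 0·17 + 2·-3 = 41
  a_8 = -1·41 + -2·-33 + 0·-7 + 2·17 = 59
  a_9 = -1·59 + -2·41 + 0·-33 + 2·-7 = -155
  a_10 = -1·-155 + -2·59 + 0·41 + 2·-33 = -29
  a_11 = -1·-29 + -2·-155 + 0·59 + 2·41 = 421
  a_12 = -1·421 + -2·-29 + 0·-155 + 2·59 = -245
  a_13 = -1·-245 + -2·421 + 0·-29 + 2·-155 = -907
  a_14 = -1·-907 + -2·-245 + 0·421 + 2·-29 = 1339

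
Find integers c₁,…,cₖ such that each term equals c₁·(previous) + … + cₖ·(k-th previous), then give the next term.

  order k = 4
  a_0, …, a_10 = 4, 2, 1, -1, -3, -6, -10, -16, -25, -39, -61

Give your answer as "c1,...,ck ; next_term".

  a_4 = 3·-1 + -2·1 + -1·2 + 1·4 = -3
  a_5 = 3·-3 + -2·-1 + -1·1 + 1·2 = -6
  a_6 = 3·-6 + -2·-3 + -1·-1 + 1·1 = -10
  a_7 = 3·-10 + -2·-6 + -1·-3 + 1·-1 = -16
  a_8 = 3·-16 + -2·-10 + -1·-6 + 1·-3 = -25
  a_9 = 3·-25 + -2·-16 + -1·-10 + 1·-6 = -39
  a_10 = 3·-39 + -2·-25 + -1·-16 + 1·-10 = -61
  a_11 = 3·-61 + -2·-39 + -1·-25 + 1·-16 = -96

3,-2,-1,1 ; -96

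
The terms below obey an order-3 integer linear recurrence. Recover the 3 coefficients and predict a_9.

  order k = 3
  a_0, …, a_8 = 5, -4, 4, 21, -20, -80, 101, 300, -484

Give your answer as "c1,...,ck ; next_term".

  a_3 = 0·4 + -4·-4 + 1·5 = 21
  a_4 = 0·21 + -4·4 + 1·-4 = -20
  a_5 = 0·-20 + -4·21 + 1·4 = -80
  a_6 = 0·-80 + -4·-20 + 1·21 = 101
  a_7 = 0·101 + -4·-80 + 1·-20 = 300
  a_8 = 0·300 + -4·101 + 1·-80 = -484
  a_9 = 0·-484 + -4·300 + 1·101 = -1099

0,-4,1 ; -1099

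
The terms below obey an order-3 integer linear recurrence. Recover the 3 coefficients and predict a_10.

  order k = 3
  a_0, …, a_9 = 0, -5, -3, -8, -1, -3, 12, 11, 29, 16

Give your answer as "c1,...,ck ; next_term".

  a_3 = 1·-3 + 1·-5 + -2·0 = -8
  a_4 = 1·-8 + 1·-3 + -2·-5 = -1
  a_5 = 1·-1 + 1·-8 + -2·-3 = -3
  a_6 = 1·-3 + 1·-1 + -2·-8 = 12
  a_7 = 1·12 + 1·-3 + -2·-1 = 11
  a_8 = 1·11 + 1·12 + -2·-3 = 29
  a_9 = 1·29 + 1·11 + -2·12 = 16
  a_10 = 1·16 + 1·29 + -2·11 = 23

1,1,-2 ; 23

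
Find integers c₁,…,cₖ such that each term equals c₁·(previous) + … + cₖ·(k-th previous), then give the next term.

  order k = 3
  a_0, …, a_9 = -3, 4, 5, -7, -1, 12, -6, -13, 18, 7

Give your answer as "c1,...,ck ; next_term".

  a_3 = 0·5 + -1·4 + 1·-3 = -7
  a_4 = 0·-7 + -1·5 + 1·4 = -1
  a_5 = 0·-1 + -1·-7 + 1·5 = 12
  a_6 = 0·12 + -1·-1 + 1·-7 = -6
  a_7 = 0·-6 + -1·12 + 1·-1 = -13
  a_8 = 0·-13 + -1·-6 + 1·12 = 18
  a_9 = 0·18 + -1·-13 + 1·-6 = 7
  a_10 = 0·7 + -1·18 + 1·-13 = -31

0,-1,1 ; -31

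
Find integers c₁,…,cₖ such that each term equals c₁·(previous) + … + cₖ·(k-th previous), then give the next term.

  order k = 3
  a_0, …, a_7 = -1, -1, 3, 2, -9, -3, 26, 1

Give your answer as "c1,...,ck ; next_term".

-1,-3,-2 ; -73

  a_3 = -1·3 + -3·-1 + -2·-1 = 2
  a_4 = -1·2 + -3·3 + -2·-1 = -9
  a_5 = -1·-9 + -3·2 + -2·3 = -3
  a_6 = -1·-3 + -3·-9 + -2·2 = 26
  a_7 = -1·26 + -3·-3 + -2·-9 = 1
  a_8 = -1·1 + -3·26 + -2·-3 = -73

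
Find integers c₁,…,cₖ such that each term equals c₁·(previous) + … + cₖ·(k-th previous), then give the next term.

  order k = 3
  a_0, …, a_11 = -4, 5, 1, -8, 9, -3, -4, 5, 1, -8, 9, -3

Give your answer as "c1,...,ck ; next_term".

-2,-2,-1 ; -4

  a_3 = -2·1 + -2·5 + -1·-4 = -8
  a_4 = -2·-8 + -2·1 + -1·5 = 9
  a_5 = -2·9 + -2·-8 + -1·1 = -3
  a_6 = -2·-3 + -2·9 + -1·-8 = -4
  a_7 = -2·-4 + -2·-3 + -1·9 = 5
  a_8 = -2·5 + -2·-4 + -1·-3 = 1
  a_9 = -2·1 + -2·5 + -1·-4 = -8
  a_10 = -2·-8 + -2·1 + -1·5 = 9
  a_11 = -2·9 + -2·-8 + -1·1 = -3
  a_12 = -2·-3 + -2·9 + -1·-8 = -4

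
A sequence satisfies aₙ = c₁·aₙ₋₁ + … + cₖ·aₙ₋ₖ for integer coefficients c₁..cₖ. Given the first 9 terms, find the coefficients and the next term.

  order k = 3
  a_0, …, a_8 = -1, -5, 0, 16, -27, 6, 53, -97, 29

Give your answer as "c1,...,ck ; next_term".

-2,-3,-1 ; 180

  a_3 = -2·0 + -3·-5 + -1·-1 = 16
  a_4 = -2·16 + -3·0 + -1·-5 = -27
  a_5 = -2·-27 + -3·16 + -1·0 = 6
  a_6 = -2·6 + -3·-27 + -1·16 = 53
  a_7 = -2·53 + -3·6 + -1·-27 = -97
  a_8 = -2·-97 + -3·53 + -1·6 = 29
  a_9 = -2·29 + -3·-97 + -1·53 = 180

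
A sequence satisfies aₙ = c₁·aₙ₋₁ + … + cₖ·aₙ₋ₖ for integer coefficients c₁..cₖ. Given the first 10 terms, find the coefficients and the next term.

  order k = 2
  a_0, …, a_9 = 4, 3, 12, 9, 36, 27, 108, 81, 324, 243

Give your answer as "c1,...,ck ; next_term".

0,3 ; 972

  a_2 = 0·3 + 3·4 = 12
  a_3 = 0·12 + 3·3 = 9
  a_4 = 0·9 + 3·12 = 36
  a_5 = 0·36 + 3·9 = 27
  a_6 = 0·27 + 3·36 = 108
  a_7 = 0·108 + 3·27 = 81
  a_8 = 0·81 + 3·108 = 324
  a_9 = 0·324 + 3·81 = 243
  a_10 = 0·243 + 3·324 = 972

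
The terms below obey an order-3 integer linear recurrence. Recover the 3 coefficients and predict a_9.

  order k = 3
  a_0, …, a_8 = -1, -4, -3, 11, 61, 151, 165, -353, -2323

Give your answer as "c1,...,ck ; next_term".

3,-4,-4 ; -6217

  a_3 = 3·-3 + -4·-4 + -4·-1 = 11
  a_4 = 3·11 + -4·-3 + -4·-4 = 61
  a_5 = 3·61 + -4·11 + -4·-3 = 151
  a_6 = 3·151 + -4·61 + -4·11 = 165
  a_7 = 3·165 + -4·151 + -4·61 = -353
  a_8 = 3·-353 + -4·165 + -4·151 = -2323
  a_9 = 3·-2323 + -4·-353 + -4·165 = -6217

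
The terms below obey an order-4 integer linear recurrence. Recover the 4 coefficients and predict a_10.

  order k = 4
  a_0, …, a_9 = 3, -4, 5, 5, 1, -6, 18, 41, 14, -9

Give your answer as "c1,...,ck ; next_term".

  a_4 = 1·5 + -1·5 + 2·-4 + 3·3 = 1
  a_5 = 1·1 + -1·5 + 2·5 + 3·-4 = -6
  a_6 = 1·-6 + -1·1 + 2·5 + 3·5 = 18
  a_7 = 1·18 + -1·-6 + 2·1 + 3·5 = 41
  a_8 = 1·41 + -1·18 + 2·-6 + 3·1 = 14
  a_9 = 1·14 + -1·41 + 2·18 + 3·-6 = -9
  a_10 = 1·-9 + -1·14 + 2·41 + 3·18 = 113

1,-1,2,3 ; 113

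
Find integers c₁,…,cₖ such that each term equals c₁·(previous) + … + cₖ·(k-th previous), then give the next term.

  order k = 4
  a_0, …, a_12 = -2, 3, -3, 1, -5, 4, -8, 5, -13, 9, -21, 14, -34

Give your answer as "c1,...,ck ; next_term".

  a_4 = 0·1 + 1·-3 + 0·3 + 1·-2 = -5
  a_5 = 0·-5 + 1·1 + 0·-3 + 1·3 = 4
  a_6 = 0·4 + 1·-5 + 0·1 + 1·-3 = -8
  a_7 = 0·-8 + 1·4 + 0·-5 + 1·1 = 5
  a_8 = 0·5 + 1·-8 + 0·4 + 1·-5 = -13
  a_9 = 0·-13 + 1·5 + 0·-8 + 1·4 = 9
  a_10 = 0·9 + 1·-13 + 0·5 + 1·-8 = -21
  a_11 = 0·-21 + 1·9 + 0·-13 + 1·5 = 14
  a_12 = 0·14 + 1·-21 + 0·9 + 1·-13 = -34
  a_13 = 0·-34 + 1·14 + 0·-21 + 1·9 = 23

0,1,0,1 ; 23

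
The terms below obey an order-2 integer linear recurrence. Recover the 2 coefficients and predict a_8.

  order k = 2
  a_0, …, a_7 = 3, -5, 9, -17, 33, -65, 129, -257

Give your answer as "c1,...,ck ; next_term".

-3,-2 ; 513

  a_2 = -3·-5 + -2·3 = 9
  a_3 = -3·9 + -2·-5 = -17
  a_4 = -3·-17 + -2·9 = 33
  a_5 = -3·33 + -2·-17 = -65
  a_6 = -3·-65 + -2·33 = 129
  a_7 = -3·129 + -2·-65 = -257
  a_8 = -3·-257 + -2·129 = 513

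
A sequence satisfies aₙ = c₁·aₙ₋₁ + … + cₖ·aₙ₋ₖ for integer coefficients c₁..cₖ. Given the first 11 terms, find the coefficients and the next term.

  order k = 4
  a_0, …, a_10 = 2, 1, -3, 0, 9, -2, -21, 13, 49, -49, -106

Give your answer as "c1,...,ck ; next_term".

  a_4 = 0·0 + -2·-3 + 1·1 + 1·2 = 9
  a_5 = 0·9 + -2·0 + 1·-3 + 1·1 = -2
  a_6 = 0·-2 + -2·9 + 1·0 + 1·-3 = -21
  a_7 = 0·-21 + -2·-2 + 1·9 + 1·0 = 13
  a_8 = 0·13 + -2·-21 + 1·-2 + 1·9 = 49
  a_9 = 0·49 + -2·13 + 1·-21 + 1·-2 = -49
  a_10 = 0·-49 + -2·49 + 1·13 + 1·-21 = -106
  a_11 = 0·-106 + -2·-49 + 1·49 + 1·13 = 160

0,-2,1,1 ; 160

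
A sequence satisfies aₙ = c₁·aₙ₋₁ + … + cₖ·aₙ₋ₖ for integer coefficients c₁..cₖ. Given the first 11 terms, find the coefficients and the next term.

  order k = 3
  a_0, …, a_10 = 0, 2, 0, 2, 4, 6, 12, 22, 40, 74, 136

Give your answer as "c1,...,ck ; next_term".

  a_3 = 1·0 + 1·2 + 1·0 = 2
  a_4 = 1·2 + 1·0 + 1·2 = 4
  a_5 = 1·4 + 1·2 + 1·0 = 6
  a_6 = 1·6 + 1·4 + 1·2 = 12
  a_7 = 1·12 + 1·6 + 1·4 = 22
  a_8 = 1·22 + 1·12 + 1·6 = 40
  a_9 = 1·40 + 1·22 + 1·12 = 74
  a_10 = 1·74 + 1·40 + 1·22 = 136
  a_11 = 1·136 + 1·74 + 1·40 = 250

1,1,1 ; 250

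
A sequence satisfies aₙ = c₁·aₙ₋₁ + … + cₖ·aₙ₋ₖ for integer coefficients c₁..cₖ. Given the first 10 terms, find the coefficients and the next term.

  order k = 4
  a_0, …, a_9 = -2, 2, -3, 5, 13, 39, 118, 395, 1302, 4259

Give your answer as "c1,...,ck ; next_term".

3,0,2,3 ; 13921

  a_4 = 3·5 + 0·-3 + 2·2 + 3·-2 = 13
  a_5 = 3·13 + 0·5 + 2·-3 + 3·2 = 39
  a_6 = 3·39 + 0·13 + 2·5 + 3·-3 = 118
  a_7 = 3·118 + 0·39 + 2·13 + 3·5 = 395
  a_8 = 3·395 + 0·118 + 2·39 + 3·13 = 1302
  a_9 = 3·1302 + 0·395 + 2·118 + 3·39 = 4259
  a_10 = 3·4259 + 0·1302 + 2·395 + 3·118 = 13921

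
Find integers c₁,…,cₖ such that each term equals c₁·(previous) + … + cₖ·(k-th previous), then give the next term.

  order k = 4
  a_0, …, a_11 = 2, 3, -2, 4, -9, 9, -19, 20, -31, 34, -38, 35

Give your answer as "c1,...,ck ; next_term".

  a_4 = -1·4 + 2·-2 + 1·3 + -2·2 = -9
  a_5 = -1·-9 + 2·4 + 1·-2 + -2·3 = 9
  a_6 = -1·9 + 2·-9 + 1·4 + -2·-2 = -19
  a_7 = -1·-19 + 2·9 + 1·-9 + -2·4 = 20
  a_8 = -1·20 + 2·-19 + 1·9 + -2·-9 = -31
  a_9 = -1·-31 + 2·20 + 1·-19 + -2·9 = 34
  a_10 = -1·34 + 2·-31 + 1·20 + -2·-19 = -38
  a_11 = -1·-38 + 2·34 + 1·-31 + -2·20 = 35
  a_12 = -1·35 + 2·-38 + 1·34 + -2·-31 = -15

-1,2,1,-2 ; -15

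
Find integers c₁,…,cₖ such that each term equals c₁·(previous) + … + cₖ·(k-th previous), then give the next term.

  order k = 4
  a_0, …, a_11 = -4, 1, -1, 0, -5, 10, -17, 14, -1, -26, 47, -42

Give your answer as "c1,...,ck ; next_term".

  a_4 = -2·0 + -1·-1 + 2·1 + 2·-4 = -5
  a_5 = -2·-5 + -1·0 + 2·-1 + 2·1 = 10
  a_6 = -2·10 + -1·-5 + 2·0 + 2·-1 = -17
  a_7 = -2·-17 + -1·10 + 2·-5 + 2·0 = 14
  a_8 = -2·14 + -1·-17 + 2·10 + 2·-5 = -1
  a_9 = -2·-1 + -1·14 + 2·-17 + 2·10 = -26
  a_10 = -2·-26 + -1·-1 + 2·14 + 2·-17 = 47
  a_11 = -2·47 + -1·-26 + 2·-1 + 2·14 = -42
  a_12 = -2·-42 + -1·47 + 2·-26 + 2·-1 = -17

-2,-1,2,2 ; -17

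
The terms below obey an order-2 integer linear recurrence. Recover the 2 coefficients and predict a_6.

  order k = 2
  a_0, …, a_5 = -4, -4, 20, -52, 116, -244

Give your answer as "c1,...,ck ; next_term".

-3,-2 ; 500

  a_2 = -3·-4 + -2·-4 = 20
  a_3 = -3·20 + -2·-4 = -52
  a_4 = -3·-52 + -2·20 = 116
  a_5 = -3·116 + -2·-52 = -244
  a_6 = -3·-244 + -2·116 = 500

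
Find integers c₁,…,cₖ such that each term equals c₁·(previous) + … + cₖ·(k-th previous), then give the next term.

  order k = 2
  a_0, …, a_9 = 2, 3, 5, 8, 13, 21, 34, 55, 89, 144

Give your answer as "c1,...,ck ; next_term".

1,1 ; 233

  a_2 = 1·3 + 1·2 = 5
  a_3 = 1·5 + 1·3 = 8
  a_4 = 1·8 + 1·5 = 13
  a_5 = 1·13 + 1·8 = 21
  a_6 = 1·21 + 1·13 = 34
  a_7 = 1·34 + 1·21 = 55
  a_8 = 1·55 + 1·34 = 89
  a_9 = 1·89 + 1·55 = 144
  a_10 = 1·144 + 1·89 = 233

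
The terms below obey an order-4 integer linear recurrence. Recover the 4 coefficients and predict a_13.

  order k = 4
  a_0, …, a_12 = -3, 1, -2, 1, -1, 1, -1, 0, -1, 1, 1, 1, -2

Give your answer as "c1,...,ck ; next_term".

  a_4 = 1·1 + -1·-2 + -1·1 + 1·-3 = -1
  a_5 = 1·-1 + -1·1 + -1·-2 + 1·1 = 1
  a_6 = 1·1 + -1·-1 + -1·1 + 1·-2 = -1
  a_7 = 1·-1 + -1·1 + -1·-1 + 1·1 = 0
  a_8 = 1·0 + -1·-1 + -1·1 + 1·-1 = -1
  a_9 = 1·-1 + -1·0 + -1·-1 + 1·1 = 1
  a_10 = 1·1 + -1·-1 + -1·0 + 1·-1 = 1
  a_11 = 1·1 + -1·1 + -1·-1 + 1·0 = 1
  a_12 = 1·1 + -1·1 + -1·1 + 1·-1 = -2
  a_13 = 1·-2 + -1·1 + -1·1 + 1·1 = -3

1,-1,-1,1 ; -3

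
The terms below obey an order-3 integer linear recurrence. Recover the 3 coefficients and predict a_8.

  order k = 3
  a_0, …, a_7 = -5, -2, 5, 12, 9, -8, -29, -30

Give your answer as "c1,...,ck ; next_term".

  a_3 = 1·5 + -1·-2 + -1·-5 = 12
  a_4 = 1·12 + -1·5 + -1·-2 = 9
  a_5 = 1·9 + -1·12 + -1·5 = -8
  a_6 = 1·-8 + -1·9 + -1·12 = -29
  a_7 = 1·-29 + -1·-8 + -1·9 = -30
  a_8 = 1·-30 + -1·-29 + -1·-8 = 7

1,-1,-1 ; 7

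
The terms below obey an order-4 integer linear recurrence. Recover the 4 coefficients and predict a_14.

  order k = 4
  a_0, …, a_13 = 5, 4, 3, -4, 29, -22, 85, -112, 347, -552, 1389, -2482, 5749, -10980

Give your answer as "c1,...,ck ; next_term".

-1,2,1,3 ; 24163

  a_4 = -1·-4 + 2·3 + 1·4 + 3·5 = 29
  a_5 = -1·29 + 2·-4 + 1·3 + 3·4 = -22
  a_6 = -1·-22 + 2·29 + 1·-4 + 3·3 = 85
  a_7 = -1·85 + 2·-22 + 1·29 + 3·-4 = -112
  a_8 = -1·-112 + 2·85 + 1·-22 + 3·29 = 347
  a_9 = -1·347 + 2·-112 + 1·85 + 3·-22 = -552
  a_10 = -1·-552 + 2·347 + 1·-112 + 3·85 = 1389
  a_11 = -1·1389 + 2·-552 + 1·347 + 3·-112 = -2482
  a_12 = -1·-2482 + 2·1389 + 1·-552 + 3·347 = 5749
  a_13 = -1·5749 + 2·-2482 + 1·1389 + 3·-552 = -10980
  a_14 = -1·-10980 + 2·5749 + 1·-2482 + 3·1389 = 24163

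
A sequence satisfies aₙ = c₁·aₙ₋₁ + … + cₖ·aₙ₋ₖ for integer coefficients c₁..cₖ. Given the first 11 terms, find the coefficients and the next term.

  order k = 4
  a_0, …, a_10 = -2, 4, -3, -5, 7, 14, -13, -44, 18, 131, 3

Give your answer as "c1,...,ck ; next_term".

0,-3,-1,-1 ; -367

  a_4 = 0·-5 + -3·-3 + -1·4 + -1·-2 = 7
  a_5 = 0·7 + -3·-5 + -1·-3 + -1·4 = 14
  a_6 = 0·14 + -3·7 + -1·-5 + -1·-3 = -13
  a_7 = 0·-13 + -3·14 + -1·7 + -1·-5 = -44
  a_8 = 0·-44 + -3·-13 + -1·14 + -1·7 = 18
  a_9 = 0·18 + -3·-44 + -1·-13 + -1·14 = 131
  a_10 = 0·131 + -3·18 + -1·-44 + -1·-13 = 3
  a_11 = 0·3 + -3·131 + -1·18 + -1·-44 = -367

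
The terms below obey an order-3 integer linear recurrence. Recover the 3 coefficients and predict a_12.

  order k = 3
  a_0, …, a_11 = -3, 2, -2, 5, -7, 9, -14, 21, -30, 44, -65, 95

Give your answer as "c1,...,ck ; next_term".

-1,0,-1 ; -139

  a_3 = -1·-2 + 0·2 + -1·-3 = 5
  a_4 = -1·5 + 0·-2 + -1·2 = -7
  a_5 = -1·-7 + 0·5 + -1·-2 = 9
  a_6 = -1·9 + 0·-7 + -1·5 = -14
  a_7 = -1·-14 + 0·9 + -1·-7 = 21
  a_8 = -1·21 + 0·-14 + -1·9 = -30
  a_9 = -1·-30 + 0·21 + -1·-14 = 44
  a_10 = -1·44 + 0·-30 + -1·21 = -65
  a_11 = -1·-65 + 0·44 + -1·-30 = 95
  a_12 = -1·95 + 0·-65 + -1·44 = -139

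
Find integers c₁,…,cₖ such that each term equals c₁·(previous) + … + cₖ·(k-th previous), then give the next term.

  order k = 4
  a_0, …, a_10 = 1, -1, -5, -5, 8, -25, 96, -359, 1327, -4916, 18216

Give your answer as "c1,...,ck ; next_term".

  a_4 = -3·-5 + 2·-5 + -2·-1 + 1·1 = 8
  a_5 = -3·8 + 2·-5 + -2·-5 + 1·-1 = -25
  a_6 = -3·-25 + 2·8 + -2·-5 + 1·-5 = 96
  a_7 = -3·96 + 2·-25 + -2·8 + 1·-5 = -359
  a_8 = -3·-359 + 2·96 + -2·-25 + 1·8 = 1327
  a_9 = -3·1327 + 2·-359 + -2·96 + 1·-25 = -4916
  a_10 = -3·-4916 + 2·1327 + -2·-359 + 1·96 = 18216
  a_11 = -3·18216 + 2·-4916 + -2·1327 + 1·-359 = -67493

-3,2,-2,1 ; -67493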